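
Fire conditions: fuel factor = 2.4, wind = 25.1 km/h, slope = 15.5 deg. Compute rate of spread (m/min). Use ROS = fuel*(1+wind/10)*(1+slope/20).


Formula: ROS = fuel * (1 + wind/10) * (1 + slope/20)
Wind factor = 1 + 25.1/10 = 3.51
Slope factor = 1 + 15.5/20 = 1.775
ROS = 2.4 * 3.51 * 1.775 = 14.95 m/min

14.95


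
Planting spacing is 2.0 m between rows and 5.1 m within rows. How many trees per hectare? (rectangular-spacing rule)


Formula: TPH = 10000 m^2/ha / (spacing_x * spacing_y)
Area per tree = 2.0 m * 5.1 m = 10.2 m^2
TPH = 10000 / 10.2 = 980 trees/ha

980


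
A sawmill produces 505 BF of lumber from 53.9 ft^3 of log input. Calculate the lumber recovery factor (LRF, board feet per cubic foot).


Formula: LRF = Lumber Output (BF) / Log Input (ft^3)
LRF = 505 BF / 53.9 ft^3
LRF = 9.37 BF/ft^3

9.37


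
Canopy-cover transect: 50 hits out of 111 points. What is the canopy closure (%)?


Formula: Canopy closure = covered points / total points * 100
Closure = 50 / 111 * 100
Closure = 0.4505 * 100 = 45.0%

45.0


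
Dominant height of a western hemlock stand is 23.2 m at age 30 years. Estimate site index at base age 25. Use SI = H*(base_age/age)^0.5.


Formula: SI = H_dom * (base_age / age)^0.5
Age ratio = 25 / 30 = 0.83333
sqrt(age_ratio) = 0.91287
SI = 23.2 * 0.91287 = 21.2 m

21.2


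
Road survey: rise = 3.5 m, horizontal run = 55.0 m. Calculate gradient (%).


Formula: Gradient = rise / run * 100
Gradient = 3.5 / 55.0 * 100 = 6.4%

6.4


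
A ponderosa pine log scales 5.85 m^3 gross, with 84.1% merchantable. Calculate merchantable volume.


Formula: MV = V_total * (merchantable_pct / 100)
Merchantable fraction = 84.1% / 100 = 0.841
MV = 5.85 m^3 * 0.841 = 4.92 m^3

4.92


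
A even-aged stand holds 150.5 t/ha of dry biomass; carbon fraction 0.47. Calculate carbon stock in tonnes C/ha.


Formula: Carbon Stock = Biomass * Carbon Fraction
C = 150.5 t/ha * 0.47
C = 70.7 t C/ha

70.7


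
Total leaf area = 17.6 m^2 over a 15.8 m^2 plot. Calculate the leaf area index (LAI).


Formula: LAI = total leaf area / ground area  (dimensionless)
LAI = 17.6 m^2 / 15.8 m^2
LAI = 1.11

1.11


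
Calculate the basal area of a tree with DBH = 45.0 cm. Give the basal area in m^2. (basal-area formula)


Formula: BA = pi * (DBH/2)^2 / 10000  (cm^2 to m^2)
Radius = DBH/2 = 45.0/2 = 22.5 cm
BA = pi * 22.5^2 / 10000
   = 1590.4313 cm^2 / 10000
   = 0.159 m^2

0.159


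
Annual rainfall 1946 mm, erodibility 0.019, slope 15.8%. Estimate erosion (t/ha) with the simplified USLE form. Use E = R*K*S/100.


Formula: E = R * K * S / 100  (simplified USLE)
R * K = 1946 * 0.019 = 36.974
E = 36.974 * 15.8 / 100 = 5.84 t/ha

5.84


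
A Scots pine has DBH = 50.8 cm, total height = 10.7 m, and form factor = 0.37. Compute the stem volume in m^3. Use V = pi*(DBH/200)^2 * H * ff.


Formula: V = pi * (DBH/200)^2 * H * ff
Radius = DBH/200 = 50.8/200 = 0.254 m
Radius^2 = 0.254^2 = 0.064516 m^2
V = pi * 0.064516 * 10.7 * 0.37
V = 0.802 m^3

0.802


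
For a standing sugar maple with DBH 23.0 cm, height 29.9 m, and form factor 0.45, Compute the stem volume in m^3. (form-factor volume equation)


Formula: V = pi * (DBH/200)^2 * H * ff
Radius = DBH/200 = 23.0/200 = 0.115 m
Radius^2 = 0.115^2 = 0.013225 m^2
V = pi * 0.013225 * 29.9 * 0.45
V = 0.559 m^3

0.559


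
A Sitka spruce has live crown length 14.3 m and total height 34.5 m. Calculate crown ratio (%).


Formula: Crown Ratio = (Crown Length / Total Height) * 100
CR = (14.3 m / 34.5 m) * 100
CR = 0.4145 * 100 = 41.4%

41.4


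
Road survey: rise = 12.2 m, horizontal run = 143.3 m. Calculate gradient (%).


Formula: Gradient = rise / run * 100
Gradient = 12.2 / 143.3 * 100 = 8.5%

8.5


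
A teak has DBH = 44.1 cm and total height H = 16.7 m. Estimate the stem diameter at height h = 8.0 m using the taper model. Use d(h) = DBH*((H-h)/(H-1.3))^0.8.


Taper: d(h) = DBH * ((H - h) / (H - 1.3))^0.8
Numerator = H - h = 16.7 - 8.0 = 8.7 m
Denominator = H - 1.3 = 16.7 - 1.3 = 15.4 m
Ratio = 8.7 / 15.4 = 0.56494
d = 44.1 * 0.56494^0.8 = 27.9 cm

27.9


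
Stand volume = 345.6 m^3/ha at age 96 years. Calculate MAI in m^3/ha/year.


Formula: MAI = Total Volume / Stand Age
MAI = 345.6 m^3/ha / 96 years
MAI = 3.6 m^3/ha/year

3.6


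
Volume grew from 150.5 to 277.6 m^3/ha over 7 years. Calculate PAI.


Formula: PAI = (V_T2 - V_T1) / (T2 - T1)
Volume increment = 277.6 - 150.5 = 127.1 m^3/ha
PAI = 127.1 / 7 = 18.16 m^3/ha/year

18.16


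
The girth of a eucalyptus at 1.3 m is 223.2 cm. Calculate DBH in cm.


Formula: DBH = C / pi
DBH = 223.2 / pi
pi = 3.14159...
DBH = 71.0 cm

71.0


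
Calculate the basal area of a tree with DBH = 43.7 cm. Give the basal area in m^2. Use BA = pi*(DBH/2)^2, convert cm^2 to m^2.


Formula: BA = pi * (DBH/2)^2 / 10000  (cm^2 to m^2)
Radius = DBH/2 = 43.7/2 = 21.85 cm
BA = pi * 21.85^2 / 10000
   = 1499.867 cm^2 / 10000
   = 0.15 m^2

0.15


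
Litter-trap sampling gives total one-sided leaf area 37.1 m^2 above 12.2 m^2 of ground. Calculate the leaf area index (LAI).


Formula: LAI = total leaf area / ground area  (dimensionless)
LAI = 37.1 m^2 / 12.2 m^2
LAI = 3.04

3.04


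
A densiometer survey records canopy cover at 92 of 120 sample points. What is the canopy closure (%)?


Formula: Canopy closure = covered points / total points * 100
Closure = 92 / 120 * 100
Closure = 0.7667 * 100 = 76.7%

76.7


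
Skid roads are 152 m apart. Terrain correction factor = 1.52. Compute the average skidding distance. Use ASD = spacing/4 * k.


Formula: ASD = (spacing / 4) * correction
Uncorrected distance = spacing / 4 = 152 / 4 = 38 m
ASD = 38 * 1.52 = 58 m

58


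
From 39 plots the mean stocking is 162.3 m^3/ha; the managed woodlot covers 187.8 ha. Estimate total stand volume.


Formula: Total Volume = Mean Volume per ha * Total Area
Total Volume = 162.3 m^3/ha * 187.8 ha
Total Volume = 30480 m^3

30480


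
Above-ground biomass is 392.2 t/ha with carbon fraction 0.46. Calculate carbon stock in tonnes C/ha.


Formula: Carbon Stock = Biomass * Carbon Fraction
C = 392.2 t/ha * 0.46
C = 180.4 t C/ha

180.4


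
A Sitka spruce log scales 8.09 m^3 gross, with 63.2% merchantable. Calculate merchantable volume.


Formula: MV = V_total * (merchantable_pct / 100)
Merchantable fraction = 63.2% / 100 = 0.632
MV = 8.09 m^3 * 0.632 = 5.113 m^3

5.113


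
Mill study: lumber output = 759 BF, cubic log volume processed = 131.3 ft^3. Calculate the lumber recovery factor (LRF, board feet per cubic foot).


Formula: LRF = Lumber Output (BF) / Log Input (ft^3)
LRF = 759 BF / 131.3 ft^3
LRF = 5.78 BF/ft^3

5.78


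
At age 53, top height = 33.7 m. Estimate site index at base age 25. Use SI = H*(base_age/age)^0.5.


Formula: SI = H_dom * (base_age / age)^0.5
Age ratio = 25 / 53 = 0.4717
sqrt(age_ratio) = 0.6868
SI = 33.7 * 0.6868 = 23.1 m

23.1


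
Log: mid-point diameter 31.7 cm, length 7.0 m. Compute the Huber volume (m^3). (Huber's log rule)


Huber: V = Am * L,  Am = pi*(Dm/200)^2
Am = pi*(31.7/200)^2 = 0.078924 m^2
V = 0.078924*7.0 = 0.5525 m^3

0.5525


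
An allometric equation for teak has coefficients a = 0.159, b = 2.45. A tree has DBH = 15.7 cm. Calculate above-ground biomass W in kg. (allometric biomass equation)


Formula: W = a * DBH^b  (allometric power law)
DBH^b = 15.7^2.45 = 851.0482
W = 0.159 * 851.0482 = 135.3 kg

135.3


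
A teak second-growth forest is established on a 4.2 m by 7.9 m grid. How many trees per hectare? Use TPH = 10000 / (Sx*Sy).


Formula: TPH = 10000 m^2/ha / (spacing_x * spacing_y)
Area per tree = 4.2 m * 7.9 m = 33.18 m^2
TPH = 10000 / 33.18 = 301 trees/ha

301


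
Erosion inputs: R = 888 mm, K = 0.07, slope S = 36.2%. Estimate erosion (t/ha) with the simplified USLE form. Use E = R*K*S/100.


Formula: E = R * K * S / 100  (simplified USLE)
R * K = 888 * 0.07 = 62.16
E = 62.16 * 36.2 / 100 = 22.5 t/ha

22.5


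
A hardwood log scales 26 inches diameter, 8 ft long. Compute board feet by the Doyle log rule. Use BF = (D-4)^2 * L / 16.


Doyle: BF = (D - 4)^2 * L / 16
Adjusted diameter = 26 - 4 = 22 in
(D-4)^2 = 22^2 = 484
BF = 484 * 8 / 16 = 242 BF

242


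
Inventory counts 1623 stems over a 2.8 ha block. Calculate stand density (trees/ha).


Formula: Stand Density = N_trees / Area_ha
Density = 1623 trees / 2.8 ha
Density = 580 trees/ha

580


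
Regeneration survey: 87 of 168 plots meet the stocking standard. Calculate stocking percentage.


Formula: Stocking % = stocked plots / total plots * 100
Stocking = 87 / 168 * 100
Stocking = 0.5179 * 100 = 51.8%

51.8


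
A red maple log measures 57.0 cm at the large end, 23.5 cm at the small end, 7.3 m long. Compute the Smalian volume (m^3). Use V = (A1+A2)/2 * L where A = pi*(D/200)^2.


Smalian: V = (A1 + A2)/2 * L,  A = pi*(D/200)^2
A1 = pi*(57.0/200)^2 = 0.255176 m^2
A2 = pi*(23.5/200)^2 = 0.043374 m^2
V = (0.255176+0.043374)/2*7.3 = 1.0897 m^3

1.0897


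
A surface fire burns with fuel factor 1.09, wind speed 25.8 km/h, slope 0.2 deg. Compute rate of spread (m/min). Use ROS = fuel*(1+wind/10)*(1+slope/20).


Formula: ROS = fuel * (1 + wind/10) * (1 + slope/20)
Wind factor = 1 + 25.8/10 = 3.58
Slope factor = 1 + 0.2/20 = 1.01
ROS = 1.09 * 3.58 * 1.01 = 3.94 m/min

3.94


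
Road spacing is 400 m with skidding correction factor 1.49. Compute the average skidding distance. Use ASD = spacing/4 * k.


Formula: ASD = (spacing / 4) * correction
Uncorrected distance = spacing / 4 = 400 / 4 = 100 m
ASD = 100 * 1.49 = 149 m

149


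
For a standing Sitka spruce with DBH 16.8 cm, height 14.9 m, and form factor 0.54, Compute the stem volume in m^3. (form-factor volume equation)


Formula: V = pi * (DBH/200)^2 * H * ff
Radius = DBH/200 = 16.8/200 = 0.084 m
Radius^2 = 0.084^2 = 0.007056 m^2
V = pi * 0.007056 * 14.9 * 0.54
V = 0.178 m^3

0.178


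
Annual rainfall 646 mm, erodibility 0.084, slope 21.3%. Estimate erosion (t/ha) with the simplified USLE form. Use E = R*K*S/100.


Formula: E = R * K * S / 100  (simplified USLE)
R * K = 646 * 0.084 = 54.264
E = 54.264 * 21.3 / 100 = 11.56 t/ha

11.56


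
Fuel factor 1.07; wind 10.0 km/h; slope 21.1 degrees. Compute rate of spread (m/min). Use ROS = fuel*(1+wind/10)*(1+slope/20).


Formula: ROS = fuel * (1 + wind/10) * (1 + slope/20)
Wind factor = 1 + 10.0/10 = 2.0
Slope factor = 1 + 21.1/20 = 2.055
ROS = 1.07 * 2.0 * 2.055 = 4.4 m/min

4.4


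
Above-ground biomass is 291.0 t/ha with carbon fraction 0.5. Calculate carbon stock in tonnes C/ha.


Formula: Carbon Stock = Biomass * Carbon Fraction
C = 291.0 t/ha * 0.5
C = 145.5 t C/ha

145.5


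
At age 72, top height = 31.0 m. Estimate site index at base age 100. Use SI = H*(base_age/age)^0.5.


Formula: SI = H_dom * (base_age / age)^0.5
Age ratio = 100 / 72 = 1.38889
sqrt(age_ratio) = 1.17851
SI = 31.0 * 1.17851 = 36.5 m

36.5


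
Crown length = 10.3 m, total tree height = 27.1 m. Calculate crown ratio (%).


Formula: Crown Ratio = (Crown Length / Total Height) * 100
CR = (10.3 m / 27.1 m) * 100
CR = 0.3801 * 100 = 38.0%

38.0


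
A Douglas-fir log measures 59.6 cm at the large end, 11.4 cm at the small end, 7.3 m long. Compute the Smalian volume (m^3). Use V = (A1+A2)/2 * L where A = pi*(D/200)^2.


Smalian: V = (A1 + A2)/2 * L,  A = pi*(D/200)^2
A1 = pi*(59.6/200)^2 = 0.278986 m^2
A2 = pi*(11.4/200)^2 = 0.010207 m^2
V = (0.278986+0.010207)/2*7.3 = 1.0556 m^3

1.0556


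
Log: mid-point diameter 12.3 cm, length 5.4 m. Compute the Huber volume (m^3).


Huber: V = Am * L,  Am = pi*(Dm/200)^2
Am = pi*(12.3/200)^2 = 0.011882 m^2
V = 0.011882*5.4 = 0.0642 m^3

0.0642


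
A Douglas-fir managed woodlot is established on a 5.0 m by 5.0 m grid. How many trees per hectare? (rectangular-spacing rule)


Formula: TPH = 10000 m^2/ha / (spacing_x * spacing_y)
Area per tree = 5.0 m * 5.0 m = 25.0 m^2
TPH = 10000 / 25.0 = 400 trees/ha

400


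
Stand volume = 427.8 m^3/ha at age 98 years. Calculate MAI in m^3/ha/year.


Formula: MAI = Total Volume / Stand Age
MAI = 427.8 m^3/ha / 98 years
MAI = 4.37 m^3/ha/year

4.37


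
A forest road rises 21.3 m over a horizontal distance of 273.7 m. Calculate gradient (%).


Formula: Gradient = rise / run * 100
Gradient = 21.3 / 273.7 * 100 = 7.8%

7.8


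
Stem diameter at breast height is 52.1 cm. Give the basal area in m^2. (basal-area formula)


Formula: BA = pi * (DBH/2)^2 / 10000  (cm^2 to m^2)
Radius = DBH/2 = 52.1/2 = 26.05 cm
BA = pi * 26.05^2 / 10000
   = 2131.8926 cm^2 / 10000
   = 0.2132 m^2

0.2132


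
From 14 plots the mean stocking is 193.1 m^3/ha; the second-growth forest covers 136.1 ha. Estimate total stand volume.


Formula: Total Volume = Mean Volume per ha * Total Area
Total Volume = 193.1 m^3/ha * 136.1 ha
Total Volume = 26281 m^3

26281


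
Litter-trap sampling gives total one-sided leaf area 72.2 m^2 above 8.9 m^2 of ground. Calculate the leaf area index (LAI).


Formula: LAI = total leaf area / ground area  (dimensionless)
LAI = 72.2 m^2 / 8.9 m^2
LAI = 8.11

8.11


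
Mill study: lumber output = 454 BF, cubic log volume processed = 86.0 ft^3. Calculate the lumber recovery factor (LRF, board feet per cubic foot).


Formula: LRF = Lumber Output (BF) / Log Input (ft^3)
LRF = 454 BF / 86.0 ft^3
LRF = 5.28 BF/ft^3

5.28


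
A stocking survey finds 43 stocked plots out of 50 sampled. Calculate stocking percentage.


Formula: Stocking % = stocked plots / total plots * 100
Stocking = 43 / 50 * 100
Stocking = 0.86 * 100 = 86.0%

86.0


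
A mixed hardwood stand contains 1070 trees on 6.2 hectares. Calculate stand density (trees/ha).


Formula: Stand Density = N_trees / Area_ha
Density = 1070 trees / 6.2 ha
Density = 173 trees/ha

173


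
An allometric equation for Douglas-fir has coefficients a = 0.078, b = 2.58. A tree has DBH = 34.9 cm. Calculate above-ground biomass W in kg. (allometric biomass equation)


Formula: W = a * DBH^b  (allometric power law)
DBH^b = 34.9^2.58 = 9560.698
W = 0.078 * 9560.698 = 745.7 kg

745.7


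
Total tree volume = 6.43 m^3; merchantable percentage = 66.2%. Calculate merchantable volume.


Formula: MV = V_total * (merchantable_pct / 100)
Merchantable fraction = 66.2% / 100 = 0.662
MV = 6.43 m^3 * 0.662 = 4.257 m^3

4.257


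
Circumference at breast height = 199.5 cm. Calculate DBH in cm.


Formula: DBH = C / pi
DBH = 199.5 / pi
pi = 3.14159...
DBH = 63.5 cm

63.5


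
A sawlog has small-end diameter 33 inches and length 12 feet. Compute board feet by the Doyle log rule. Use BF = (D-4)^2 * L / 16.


Doyle: BF = (D - 4)^2 * L / 16
Adjusted diameter = 33 - 4 = 29 in
(D-4)^2 = 29^2 = 841
BF = 841 * 12 / 16 = 631 BF

631


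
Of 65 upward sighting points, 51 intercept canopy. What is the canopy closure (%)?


Formula: Canopy closure = covered points / total points * 100
Closure = 51 / 65 * 100
Closure = 0.7846 * 100 = 78.5%

78.5


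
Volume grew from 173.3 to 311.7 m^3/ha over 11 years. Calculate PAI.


Formula: PAI = (V_T2 - V_T1) / (T2 - T1)
Volume increment = 311.7 - 173.3 = 138.4 m^3/ha
PAI = 138.4 / 11 = 12.58 m^3/ha/year

12.58


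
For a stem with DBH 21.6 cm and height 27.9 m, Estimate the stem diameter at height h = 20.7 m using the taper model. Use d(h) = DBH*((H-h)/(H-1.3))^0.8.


Taper: d(h) = DBH * ((H - h) / (H - 1.3))^0.8
Numerator = H - h = 27.9 - 20.7 = 7.2 m
Denominator = H - 1.3 = 27.9 - 1.3 = 26.6 m
Ratio = 7.2 / 26.6 = 0.27068
d = 21.6 * 0.27068^0.8 = 7.6 cm

7.6


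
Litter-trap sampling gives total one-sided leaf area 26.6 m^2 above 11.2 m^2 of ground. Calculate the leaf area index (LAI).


Formula: LAI = total leaf area / ground area  (dimensionless)
LAI = 26.6 m^2 / 11.2 m^2
LAI = 2.38

2.38


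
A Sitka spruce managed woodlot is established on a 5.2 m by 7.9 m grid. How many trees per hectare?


Formula: TPH = 10000 m^2/ha / (spacing_x * spacing_y)
Area per tree = 5.2 m * 7.9 m = 41.08 m^2
TPH = 10000 / 41.08 = 243 trees/ha

243


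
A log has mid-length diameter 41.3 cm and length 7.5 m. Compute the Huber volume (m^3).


Huber: V = Am * L,  Am = pi*(Dm/200)^2
Am = pi*(41.3/200)^2 = 0.133965 m^2
V = 0.133965*7.5 = 1.0047 m^3

1.0047


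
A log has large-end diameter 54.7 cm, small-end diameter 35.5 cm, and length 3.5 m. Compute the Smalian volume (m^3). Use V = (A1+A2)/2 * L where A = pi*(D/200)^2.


Smalian: V = (A1 + A2)/2 * L,  A = pi*(D/200)^2
A1 = pi*(54.7/200)^2 = 0.234998 m^2
A2 = pi*(35.5/200)^2 = 0.09898 m^2
V = (0.234998+0.09898)/2*3.5 = 0.5845 m^3

0.5845


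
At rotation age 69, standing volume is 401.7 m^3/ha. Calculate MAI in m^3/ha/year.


Formula: MAI = Total Volume / Stand Age
MAI = 401.7 m^3/ha / 69 years
MAI = 5.82 m^3/ha/year

5.82


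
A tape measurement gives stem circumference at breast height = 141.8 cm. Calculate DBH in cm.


Formula: DBH = C / pi
DBH = 141.8 / pi
pi = 3.14159...
DBH = 45.1 cm

45.1


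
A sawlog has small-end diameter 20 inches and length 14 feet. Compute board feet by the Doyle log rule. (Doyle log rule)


Doyle: BF = (D - 4)^2 * L / 16
Adjusted diameter = 20 - 4 = 16 in
(D-4)^2 = 16^2 = 256
BF = 256 * 14 / 16 = 224 BF

224


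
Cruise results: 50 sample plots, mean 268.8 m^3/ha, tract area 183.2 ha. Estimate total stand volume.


Formula: Total Volume = Mean Volume per ha * Total Area
Total Volume = 268.8 m^3/ha * 183.2 ha
Total Volume = 49244 m^3

49244


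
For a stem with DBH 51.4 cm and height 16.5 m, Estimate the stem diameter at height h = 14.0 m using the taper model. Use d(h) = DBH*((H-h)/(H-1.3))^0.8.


Taper: d(h) = DBH * ((H - h) / (H - 1.3))^0.8
Numerator = H - h = 16.5 - 14.0 = 2.5 m
Denominator = H - 1.3 = 16.5 - 1.3 = 15.2 m
Ratio = 2.5 / 15.2 = 0.16447
d = 51.4 * 0.16447^0.8 = 12.1 cm

12.1


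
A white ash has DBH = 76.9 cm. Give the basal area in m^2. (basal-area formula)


Formula: BA = pi * (DBH/2)^2 / 10000  (cm^2 to m^2)
Radius = DBH/2 = 76.9/2 = 38.45 cm
BA = pi * 38.45^2 / 10000
   = 4644.5384 cm^2 / 10000
   = 0.4645 m^2

0.4645


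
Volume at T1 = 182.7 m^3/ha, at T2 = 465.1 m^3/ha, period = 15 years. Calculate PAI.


Formula: PAI = (V_T2 - V_T1) / (T2 - T1)
Volume increment = 465.1 - 182.7 = 282.4 m^3/ha
PAI = 282.4 / 15 = 18.83 m^3/ha/year

18.83


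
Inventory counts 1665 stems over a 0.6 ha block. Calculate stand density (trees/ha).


Formula: Stand Density = N_trees / Area_ha
Density = 1665 trees / 0.6 ha
Density = 2775 trees/ha

2775


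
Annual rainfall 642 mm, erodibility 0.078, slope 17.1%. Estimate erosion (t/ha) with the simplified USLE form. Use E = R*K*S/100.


Formula: E = R * K * S / 100  (simplified USLE)
R * K = 642 * 0.078 = 50.076
E = 50.076 * 17.1 / 100 = 8.56 t/ha

8.56


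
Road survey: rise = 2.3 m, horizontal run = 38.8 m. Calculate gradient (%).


Formula: Gradient = rise / run * 100
Gradient = 2.3 / 38.8 * 100 = 5.9%

5.9


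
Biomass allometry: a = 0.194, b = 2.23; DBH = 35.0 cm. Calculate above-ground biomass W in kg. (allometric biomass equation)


Formula: W = a * DBH^b  (allometric power law)
DBH^b = 35.0^2.23 = 2775.0559
W = 0.194 * 2775.0559 = 538.4 kg

538.4


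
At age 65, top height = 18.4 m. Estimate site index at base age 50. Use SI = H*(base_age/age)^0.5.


Formula: SI = H_dom * (base_age / age)^0.5
Age ratio = 50 / 65 = 0.76923
sqrt(age_ratio) = 0.87706
SI = 18.4 * 0.87706 = 16.1 m

16.1


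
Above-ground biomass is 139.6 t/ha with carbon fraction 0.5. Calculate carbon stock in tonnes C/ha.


Formula: Carbon Stock = Biomass * Carbon Fraction
C = 139.6 t/ha * 0.5
C = 69.8 t C/ha

69.8


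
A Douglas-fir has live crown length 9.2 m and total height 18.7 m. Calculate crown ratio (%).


Formula: Crown Ratio = (Crown Length / Total Height) * 100
CR = (9.2 m / 18.7 m) * 100
CR = 0.492 * 100 = 49.2%

49.2


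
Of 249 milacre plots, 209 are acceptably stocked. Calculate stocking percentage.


Formula: Stocking % = stocked plots / total plots * 100
Stocking = 209 / 249 * 100
Stocking = 0.8394 * 100 = 83.9%

83.9


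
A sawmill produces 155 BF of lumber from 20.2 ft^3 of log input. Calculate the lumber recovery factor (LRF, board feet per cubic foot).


Formula: LRF = Lumber Output (BF) / Log Input (ft^3)
LRF = 155 BF / 20.2 ft^3
LRF = 7.67 BF/ft^3

7.67


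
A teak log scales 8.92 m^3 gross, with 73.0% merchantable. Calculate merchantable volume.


Formula: MV = V_total * (merchantable_pct / 100)
Merchantable fraction = 73.0% / 100 = 0.73
MV = 8.92 m^3 * 0.73 = 6.512 m^3

6.512


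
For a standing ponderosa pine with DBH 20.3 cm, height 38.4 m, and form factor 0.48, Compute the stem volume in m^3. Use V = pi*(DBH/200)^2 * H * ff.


Formula: V = pi * (DBH/200)^2 * H * ff
Radius = DBH/200 = 20.3/200 = 0.1015 m
Radius^2 = 0.1015^2 = 0.01030225 m^2
V = pi * 0.01030225 * 38.4 * 0.48
V = 0.597 m^3

0.597


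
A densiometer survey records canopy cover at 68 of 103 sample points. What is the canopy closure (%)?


Formula: Canopy closure = covered points / total points * 100
Closure = 68 / 103 * 100
Closure = 0.6602 * 100 = 66.0%

66.0


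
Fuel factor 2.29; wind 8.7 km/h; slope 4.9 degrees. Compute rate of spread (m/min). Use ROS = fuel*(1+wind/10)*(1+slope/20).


Formula: ROS = fuel * (1 + wind/10) * (1 + slope/20)
Wind factor = 1 + 8.7/10 = 1.87
Slope factor = 1 + 4.9/20 = 1.245
ROS = 2.29 * 1.87 * 1.245 = 5.33 m/min

5.33


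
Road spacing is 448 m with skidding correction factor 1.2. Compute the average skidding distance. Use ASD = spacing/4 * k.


Formula: ASD = (spacing / 4) * correction
Uncorrected distance = spacing / 4 = 448 / 4 = 112 m
ASD = 112 * 1.2 = 134 m

134


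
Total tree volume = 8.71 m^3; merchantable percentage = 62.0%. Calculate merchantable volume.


Formula: MV = V_total * (merchantable_pct / 100)
Merchantable fraction = 62.0% / 100 = 0.62
MV = 8.71 m^3 * 0.62 = 5.4 m^3

5.4


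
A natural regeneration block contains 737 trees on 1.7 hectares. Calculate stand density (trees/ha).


Formula: Stand Density = N_trees / Area_ha
Density = 737 trees / 1.7 ha
Density = 434 trees/ha

434


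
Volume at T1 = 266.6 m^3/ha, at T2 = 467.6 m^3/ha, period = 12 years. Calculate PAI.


Formula: PAI = (V_T2 - V_T1) / (T2 - T1)
Volume increment = 467.6 - 266.6 = 201.0 m^3/ha
PAI = 201.0 / 12 = 16.75 m^3/ha/year

16.75


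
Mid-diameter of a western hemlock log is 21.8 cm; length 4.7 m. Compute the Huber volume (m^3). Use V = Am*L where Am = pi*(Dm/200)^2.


Huber: V = Am * L,  Am = pi*(Dm/200)^2
Am = pi*(21.8/200)^2 = 0.037325 m^2
V = 0.037325*4.7 = 0.1754 m^3

0.1754


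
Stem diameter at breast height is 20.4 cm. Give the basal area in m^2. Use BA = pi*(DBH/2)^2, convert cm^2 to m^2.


Formula: BA = pi * (DBH/2)^2 / 10000  (cm^2 to m^2)
Radius = DBH/2 = 20.4/2 = 10.2 cm
BA = pi * 10.2^2 / 10000
   = 326.8513 cm^2 / 10000
   = 0.0327 m^2

0.0327


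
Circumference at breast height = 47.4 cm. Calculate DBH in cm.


Formula: DBH = C / pi
DBH = 47.4 / pi
pi = 3.14159...
DBH = 15.1 cm

15.1


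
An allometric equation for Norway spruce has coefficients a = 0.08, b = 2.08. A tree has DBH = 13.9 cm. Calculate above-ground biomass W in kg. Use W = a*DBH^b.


Formula: W = a * DBH^b  (allometric power law)
DBH^b = 13.9^2.08 = 238.4903
W = 0.08 * 238.4903 = 19.1 kg

19.1


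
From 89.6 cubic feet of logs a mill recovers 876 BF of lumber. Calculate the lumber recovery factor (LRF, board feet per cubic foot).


Formula: LRF = Lumber Output (BF) / Log Input (ft^3)
LRF = 876 BF / 89.6 ft^3
LRF = 9.78 BF/ft^3

9.78


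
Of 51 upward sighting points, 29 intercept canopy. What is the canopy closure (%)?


Formula: Canopy closure = covered points / total points * 100
Closure = 29 / 51 * 100
Closure = 0.5686 * 100 = 56.9%

56.9


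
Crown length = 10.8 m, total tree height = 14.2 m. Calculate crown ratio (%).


Formula: Crown Ratio = (Crown Length / Total Height) * 100
CR = (10.8 m / 14.2 m) * 100
CR = 0.7606 * 100 = 76.1%

76.1


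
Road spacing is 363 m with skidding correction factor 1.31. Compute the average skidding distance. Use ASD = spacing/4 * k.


Formula: ASD = (spacing / 4) * correction
Uncorrected distance = spacing / 4 = 363 / 4 = 90.75 m
ASD = 90.75 * 1.31 = 119 m

119


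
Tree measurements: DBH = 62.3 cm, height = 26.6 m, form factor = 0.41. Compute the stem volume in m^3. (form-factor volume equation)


Formula: V = pi * (DBH/200)^2 * H * ff
Radius = DBH/200 = 62.3/200 = 0.3115 m
Radius^2 = 0.3115^2 = 0.09703225 m^2
V = pi * 0.09703225 * 26.6 * 0.41
V = 3.325 m^3

3.325


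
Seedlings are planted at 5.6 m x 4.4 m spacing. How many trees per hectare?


Formula: TPH = 10000 m^2/ha / (spacing_x * spacing_y)
Area per tree = 5.6 m * 4.4 m = 24.64 m^2
TPH = 10000 / 24.64 = 406 trees/ha

406


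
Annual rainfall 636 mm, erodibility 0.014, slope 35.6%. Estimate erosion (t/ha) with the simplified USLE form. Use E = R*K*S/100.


Formula: E = R * K * S / 100  (simplified USLE)
R * K = 636 * 0.014 = 8.904
E = 8.904 * 35.6 / 100 = 3.17 t/ha

3.17


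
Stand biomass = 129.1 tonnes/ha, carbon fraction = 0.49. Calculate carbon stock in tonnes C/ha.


Formula: Carbon Stock = Biomass * Carbon Fraction
C = 129.1 t/ha * 0.49
C = 63.3 t C/ha

63.3


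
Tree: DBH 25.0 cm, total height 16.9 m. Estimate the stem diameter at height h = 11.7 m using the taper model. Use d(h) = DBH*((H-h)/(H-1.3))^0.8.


Taper: d(h) = DBH * ((H - h) / (H - 1.3))^0.8
Numerator = H - h = 16.9 - 11.7 = 5.2 m
Denominator = H - 1.3 = 16.9 - 1.3 = 15.6 m
Ratio = 5.2 / 15.6 = 0.33333
d = 25.0 * 0.33333^0.8 = 10.4 cm

10.4


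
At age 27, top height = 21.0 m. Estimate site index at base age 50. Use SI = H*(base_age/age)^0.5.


Formula: SI = H_dom * (base_age / age)^0.5
Age ratio = 50 / 27 = 1.85185
sqrt(age_ratio) = 1.36083
SI = 21.0 * 1.36083 = 28.6 m

28.6


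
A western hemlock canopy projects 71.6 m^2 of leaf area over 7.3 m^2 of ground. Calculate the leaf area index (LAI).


Formula: LAI = total leaf area / ground area  (dimensionless)
LAI = 71.6 m^2 / 7.3 m^2
LAI = 9.81

9.81


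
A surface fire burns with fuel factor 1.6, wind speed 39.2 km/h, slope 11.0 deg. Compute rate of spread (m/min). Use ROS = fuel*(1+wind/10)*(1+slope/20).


Formula: ROS = fuel * (1 + wind/10) * (1 + slope/20)
Wind factor = 1 + 39.2/10 = 4.92
Slope factor = 1 + 11.0/20 = 1.55
ROS = 1.6 * 4.92 * 1.55 = 12.2 m/min

12.2


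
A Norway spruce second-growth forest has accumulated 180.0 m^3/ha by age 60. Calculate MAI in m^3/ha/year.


Formula: MAI = Total Volume / Stand Age
MAI = 180.0 m^3/ha / 60 years
MAI = 3.0 m^3/ha/year

3.0


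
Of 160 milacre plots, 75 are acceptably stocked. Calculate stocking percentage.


Formula: Stocking % = stocked plots / total plots * 100
Stocking = 75 / 160 * 100
Stocking = 0.4688 * 100 = 46.9%

46.9


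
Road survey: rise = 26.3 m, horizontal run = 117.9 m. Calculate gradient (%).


Formula: Gradient = rise / run * 100
Gradient = 26.3 / 117.9 * 100 = 22.3%

22.3


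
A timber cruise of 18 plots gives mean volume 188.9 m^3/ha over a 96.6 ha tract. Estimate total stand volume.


Formula: Total Volume = Mean Volume per ha * Total Area
Total Volume = 188.9 m^3/ha * 96.6 ha
Total Volume = 18248 m^3

18248


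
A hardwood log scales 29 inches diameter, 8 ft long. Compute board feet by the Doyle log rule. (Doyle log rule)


Doyle: BF = (D - 4)^2 * L / 16
Adjusted diameter = 29 - 4 = 25 in
(D-4)^2 = 25^2 = 625
BF = 625 * 8 / 16 = 313 BF

313


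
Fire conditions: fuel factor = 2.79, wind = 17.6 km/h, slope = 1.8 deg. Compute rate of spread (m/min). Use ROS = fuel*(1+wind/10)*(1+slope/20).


Formula: ROS = fuel * (1 + wind/10) * (1 + slope/20)
Wind factor = 1 + 17.6/10 = 2.76
Slope factor = 1 + 1.8/20 = 1.09
ROS = 2.79 * 2.76 * 1.09 = 8.39 m/min

8.39


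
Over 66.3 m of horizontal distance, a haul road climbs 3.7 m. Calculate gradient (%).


Formula: Gradient = rise / run * 100
Gradient = 3.7 / 66.3 * 100 = 5.6%

5.6


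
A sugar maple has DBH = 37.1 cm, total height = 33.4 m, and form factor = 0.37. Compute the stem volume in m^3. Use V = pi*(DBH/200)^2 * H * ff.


Formula: V = pi * (DBH/200)^2 * H * ff
Radius = DBH/200 = 37.1/200 = 0.1855 m
Radius^2 = 0.1855^2 = 0.03441025 m^2
V = pi * 0.03441025 * 33.4 * 0.37
V = 1.336 m^3

1.336


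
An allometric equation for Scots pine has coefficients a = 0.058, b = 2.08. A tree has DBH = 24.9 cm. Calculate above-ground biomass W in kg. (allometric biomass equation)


Formula: W = a * DBH^b  (allometric power law)
DBH^b = 24.9^2.08 = 801.8528
W = 0.058 * 801.8528 = 46.5 kg

46.5


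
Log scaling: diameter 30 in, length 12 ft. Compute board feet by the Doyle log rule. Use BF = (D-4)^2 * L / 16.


Doyle: BF = (D - 4)^2 * L / 16
Adjusted diameter = 30 - 4 = 26 in
(D-4)^2 = 26^2 = 676
BF = 676 * 12 / 16 = 507 BF

507


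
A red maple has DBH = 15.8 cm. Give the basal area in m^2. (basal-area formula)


Formula: BA = pi * (DBH/2)^2 / 10000  (cm^2 to m^2)
Radius = DBH/2 = 15.8/2 = 7.9 cm
BA = pi * 7.9^2 / 10000
   = 196.0668 cm^2 / 10000
   = 0.0196 m^2

0.0196


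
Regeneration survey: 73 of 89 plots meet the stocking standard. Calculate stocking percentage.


Formula: Stocking % = stocked plots / total plots * 100
Stocking = 73 / 89 * 100
Stocking = 0.8202 * 100 = 82.0%

82.0


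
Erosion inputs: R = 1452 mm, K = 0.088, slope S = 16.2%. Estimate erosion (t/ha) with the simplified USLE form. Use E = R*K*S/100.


Formula: E = R * K * S / 100  (simplified USLE)
R * K = 1452 * 0.088 = 127.776
E = 127.776 * 16.2 / 100 = 20.7 t/ha

20.7


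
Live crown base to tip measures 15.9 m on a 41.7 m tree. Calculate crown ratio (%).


Formula: Crown Ratio = (Crown Length / Total Height) * 100
CR = (15.9 m / 41.7 m) * 100
CR = 0.3813 * 100 = 38.1%

38.1


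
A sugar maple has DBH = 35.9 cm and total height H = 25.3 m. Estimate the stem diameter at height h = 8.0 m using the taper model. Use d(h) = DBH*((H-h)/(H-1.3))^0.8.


Taper: d(h) = DBH * ((H - h) / (H - 1.3))^0.8
Numerator = H - h = 25.3 - 8.0 = 17.3 m
Denominator = H - 1.3 = 25.3 - 1.3 = 24.0 m
Ratio = 17.3 / 24.0 = 0.72083
d = 35.9 * 0.72083^0.8 = 27.6 cm

27.6


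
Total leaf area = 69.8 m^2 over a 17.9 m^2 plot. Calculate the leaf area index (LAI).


Formula: LAI = total leaf area / ground area  (dimensionless)
LAI = 69.8 m^2 / 17.9 m^2
LAI = 3.9

3.9


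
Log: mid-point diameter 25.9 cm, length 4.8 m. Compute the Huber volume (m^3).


Huber: V = Am * L,  Am = pi*(Dm/200)^2
Am = pi*(25.9/200)^2 = 0.052685 m^2
V = 0.052685*4.8 = 0.2529 m^3

0.2529


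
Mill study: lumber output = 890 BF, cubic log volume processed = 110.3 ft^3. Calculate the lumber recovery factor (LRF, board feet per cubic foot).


Formula: LRF = Lumber Output (BF) / Log Input (ft^3)
LRF = 890 BF / 110.3 ft^3
LRF = 8.07 BF/ft^3

8.07


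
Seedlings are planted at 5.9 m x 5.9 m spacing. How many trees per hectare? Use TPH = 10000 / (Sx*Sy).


Formula: TPH = 10000 m^2/ha / (spacing_x * spacing_y)
Area per tree = 5.9 m * 5.9 m = 34.81 m^2
TPH = 10000 / 34.81 = 287 trees/ha

287


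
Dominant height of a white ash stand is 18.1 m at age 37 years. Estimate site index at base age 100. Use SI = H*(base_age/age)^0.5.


Formula: SI = H_dom * (base_age / age)^0.5
Age ratio = 100 / 37 = 2.7027
sqrt(age_ratio) = 1.64399
SI = 18.1 * 1.64399 = 29.8 m

29.8


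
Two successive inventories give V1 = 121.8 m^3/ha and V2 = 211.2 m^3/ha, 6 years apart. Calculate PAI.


Formula: PAI = (V_T2 - V_T1) / (T2 - T1)
Volume increment = 211.2 - 121.8 = 89.4 m^3/ha
PAI = 89.4 / 6 = 14.9 m^3/ha/year

14.9


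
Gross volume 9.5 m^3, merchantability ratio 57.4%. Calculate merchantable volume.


Formula: MV = V_total * (merchantable_pct / 100)
Merchantable fraction = 57.4% / 100 = 0.574
MV = 9.5 m^3 * 0.574 = 5.453 m^3

5.453


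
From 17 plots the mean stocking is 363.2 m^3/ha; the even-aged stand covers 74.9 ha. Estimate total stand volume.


Formula: Total Volume = Mean Volume per ha * Total Area
Total Volume = 363.2 m^3/ha * 74.9 ha
Total Volume = 27204 m^3

27204


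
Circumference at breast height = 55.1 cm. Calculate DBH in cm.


Formula: DBH = C / pi
DBH = 55.1 / pi
pi = 3.14159...
DBH = 17.5 cm

17.5


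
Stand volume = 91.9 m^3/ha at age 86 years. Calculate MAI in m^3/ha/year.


Formula: MAI = Total Volume / Stand Age
MAI = 91.9 m^3/ha / 86 years
MAI = 1.07 m^3/ha/year

1.07


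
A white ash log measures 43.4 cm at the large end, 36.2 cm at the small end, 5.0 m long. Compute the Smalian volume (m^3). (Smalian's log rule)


Smalian: V = (A1 + A2)/2 * L,  A = pi*(D/200)^2
A1 = pi*(43.4/200)^2 = 0.147934 m^2
A2 = pi*(36.2/200)^2 = 0.102922 m^2
V = (0.147934+0.102922)/2*5.0 = 0.6271 m^3

0.6271


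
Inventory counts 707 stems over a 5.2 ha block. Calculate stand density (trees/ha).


Formula: Stand Density = N_trees / Area_ha
Density = 707 trees / 5.2 ha
Density = 136 trees/ha

136


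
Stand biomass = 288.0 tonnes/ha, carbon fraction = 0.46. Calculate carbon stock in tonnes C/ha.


Formula: Carbon Stock = Biomass * Carbon Fraction
C = 288.0 t/ha * 0.46
C = 132.5 t C/ha

132.5


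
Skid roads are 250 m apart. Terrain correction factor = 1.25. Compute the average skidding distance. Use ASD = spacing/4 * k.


Formula: ASD = (spacing / 4) * correction
Uncorrected distance = spacing / 4 = 250 / 4 = 62.5 m
ASD = 62.5 * 1.25 = 78 m

78


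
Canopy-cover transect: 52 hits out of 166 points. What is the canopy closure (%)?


Formula: Canopy closure = covered points / total points * 100
Closure = 52 / 166 * 100
Closure = 0.3133 * 100 = 31.3%

31.3


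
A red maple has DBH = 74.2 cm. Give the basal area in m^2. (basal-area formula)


Formula: BA = pi * (DBH/2)^2 / 10000  (cm^2 to m^2)
Radius = DBH/2 = 74.2/2 = 37.1 cm
BA = pi * 37.1^2 / 10000
   = 4324.1195 cm^2 / 10000
   = 0.4324 m^2

0.4324


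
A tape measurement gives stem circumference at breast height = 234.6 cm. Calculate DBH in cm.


Formula: DBH = C / pi
DBH = 234.6 / pi
pi = 3.14159...
DBH = 74.7 cm

74.7


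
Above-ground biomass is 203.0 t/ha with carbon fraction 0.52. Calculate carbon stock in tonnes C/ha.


Formula: Carbon Stock = Biomass * Carbon Fraction
C = 203.0 t/ha * 0.52
C = 105.6 t C/ha

105.6


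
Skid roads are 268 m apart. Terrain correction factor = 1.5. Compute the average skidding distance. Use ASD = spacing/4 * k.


Formula: ASD = (spacing / 4) * correction
Uncorrected distance = spacing / 4 = 268 / 4 = 67 m
ASD = 67 * 1.5 = 101 m

101


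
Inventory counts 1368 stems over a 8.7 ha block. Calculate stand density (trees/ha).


Formula: Stand Density = N_trees / Area_ha
Density = 1368 trees / 8.7 ha
Density = 157 trees/ha

157


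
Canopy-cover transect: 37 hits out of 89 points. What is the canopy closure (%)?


Formula: Canopy closure = covered points / total points * 100
Closure = 37 / 89 * 100
Closure = 0.4157 * 100 = 41.6%

41.6


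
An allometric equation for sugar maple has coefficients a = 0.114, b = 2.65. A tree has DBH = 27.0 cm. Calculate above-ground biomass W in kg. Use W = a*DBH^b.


Formula: W = a * DBH^b  (allometric power law)
DBH^b = 27.0^2.65 = 6210.3199
W = 0.114 * 6210.3199 = 708.0 kg

708.0


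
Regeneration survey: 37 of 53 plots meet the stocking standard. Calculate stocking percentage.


Formula: Stocking % = stocked plots / total plots * 100
Stocking = 37 / 53 * 100
Stocking = 0.6981 * 100 = 69.8%

69.8


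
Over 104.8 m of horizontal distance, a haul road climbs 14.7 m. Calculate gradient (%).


Formula: Gradient = rise / run * 100
Gradient = 14.7 / 104.8 * 100 = 14.0%

14.0


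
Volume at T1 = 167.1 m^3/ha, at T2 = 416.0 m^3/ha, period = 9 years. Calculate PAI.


Formula: PAI = (V_T2 - V_T1) / (T2 - T1)
Volume increment = 416.0 - 167.1 = 248.9 m^3/ha
PAI = 248.9 / 9 = 27.66 m^3/ha/year

27.66


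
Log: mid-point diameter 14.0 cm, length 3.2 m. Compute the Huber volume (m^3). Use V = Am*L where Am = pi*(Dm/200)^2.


Huber: V = Am * L,  Am = pi*(Dm/200)^2
Am = pi*(14.0/200)^2 = 0.015394 m^2
V = 0.015394*3.2 = 0.0493 m^3

0.0493


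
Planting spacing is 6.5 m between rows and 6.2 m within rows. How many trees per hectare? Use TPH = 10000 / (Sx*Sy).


Formula: TPH = 10000 m^2/ha / (spacing_x * spacing_y)
Area per tree = 6.5 m * 6.2 m = 40.3 m^2
TPH = 10000 / 40.3 = 248 trees/ha

248


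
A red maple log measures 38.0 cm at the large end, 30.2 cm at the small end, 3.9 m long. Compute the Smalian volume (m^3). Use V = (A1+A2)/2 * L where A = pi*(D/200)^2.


Smalian: V = (A1 + A2)/2 * L,  A = pi*(D/200)^2
A1 = pi*(38.0/200)^2 = 0.113411 m^2
A2 = pi*(30.2/200)^2 = 0.071631 m^2
V = (0.113411+0.071631)/2*3.9 = 0.3608 m^3

0.3608


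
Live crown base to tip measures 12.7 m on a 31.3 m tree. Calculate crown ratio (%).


Formula: Crown Ratio = (Crown Length / Total Height) * 100
CR = (12.7 m / 31.3 m) * 100
CR = 0.4058 * 100 = 40.6%

40.6


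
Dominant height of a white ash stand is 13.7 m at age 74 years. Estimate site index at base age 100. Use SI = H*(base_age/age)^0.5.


Formula: SI = H_dom * (base_age / age)^0.5
Age ratio = 100 / 74 = 1.35135
sqrt(age_ratio) = 1.16248
SI = 13.7 * 1.16248 = 15.9 m

15.9


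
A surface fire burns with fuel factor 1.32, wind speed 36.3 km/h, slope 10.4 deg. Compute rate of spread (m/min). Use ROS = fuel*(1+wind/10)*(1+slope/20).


Formula: ROS = fuel * (1 + wind/10) * (1 + slope/20)
Wind factor = 1 + 36.3/10 = 4.63
Slope factor = 1 + 10.4/20 = 1.52
ROS = 1.32 * 4.63 * 1.52 = 9.29 m/min

9.29


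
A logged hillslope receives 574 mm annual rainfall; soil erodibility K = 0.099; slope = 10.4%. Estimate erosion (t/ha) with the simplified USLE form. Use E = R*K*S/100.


Formula: E = R * K * S / 100  (simplified USLE)
R * K = 574 * 0.099 = 56.826
E = 56.826 * 10.4 / 100 = 5.91 t/ha

5.91


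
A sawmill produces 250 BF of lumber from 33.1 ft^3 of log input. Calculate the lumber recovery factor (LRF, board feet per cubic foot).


Formula: LRF = Lumber Output (BF) / Log Input (ft^3)
LRF = 250 BF / 33.1 ft^3
LRF = 7.55 BF/ft^3

7.55


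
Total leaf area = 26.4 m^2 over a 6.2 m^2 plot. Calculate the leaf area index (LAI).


Formula: LAI = total leaf area / ground area  (dimensionless)
LAI = 26.4 m^2 / 6.2 m^2
LAI = 4.26

4.26


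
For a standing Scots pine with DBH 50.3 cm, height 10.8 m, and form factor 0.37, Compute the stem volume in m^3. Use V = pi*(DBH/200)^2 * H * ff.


Formula: V = pi * (DBH/200)^2 * H * ff
Radius = DBH/200 = 50.3/200 = 0.2515 m
Radius^2 = 0.2515^2 = 0.06325225 m^2
V = pi * 0.06325225 * 10.8 * 0.37
V = 0.794 m^3

0.794


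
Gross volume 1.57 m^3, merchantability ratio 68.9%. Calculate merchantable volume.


Formula: MV = V_total * (merchantable_pct / 100)
Merchantable fraction = 68.9% / 100 = 0.689
MV = 1.57 m^3 * 0.689 = 1.082 m^3

1.082


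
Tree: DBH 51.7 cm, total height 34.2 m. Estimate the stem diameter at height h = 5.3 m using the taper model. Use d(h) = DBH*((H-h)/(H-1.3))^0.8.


Taper: d(h) = DBH * ((H - h) / (H - 1.3))^0.8
Numerator = H - h = 34.2 - 5.3 = 28.9 m
Denominator = H - 1.3 = 34.2 - 1.3 = 32.9 m
Ratio = 28.9 / 32.9 = 0.87842
d = 51.7 * 0.87842^0.8 = 46.6 cm

46.6


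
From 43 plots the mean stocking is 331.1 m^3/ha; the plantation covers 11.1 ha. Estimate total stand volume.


Formula: Total Volume = Mean Volume per ha * Total Area
Total Volume = 331.1 m^3/ha * 11.1 ha
Total Volume = 3675 m^3

3675


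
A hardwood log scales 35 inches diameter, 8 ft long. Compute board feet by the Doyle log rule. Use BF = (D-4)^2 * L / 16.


Doyle: BF = (D - 4)^2 * L / 16
Adjusted diameter = 35 - 4 = 31 in
(D-4)^2 = 31^2 = 961
BF = 961 * 8 / 16 = 481 BF

481
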